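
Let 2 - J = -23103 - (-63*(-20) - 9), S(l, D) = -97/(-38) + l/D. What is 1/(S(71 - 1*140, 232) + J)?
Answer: 4408/107371189 ≈ 4.1054e-5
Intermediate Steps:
S(l, D) = 97/38 + l/D (S(l, D) = -97*(-1/38) + l/D = 97/38 + l/D)
J = 24356 (J = 2 - (-23103 - (-63*(-20) - 9)) = 2 - (-23103 - (1260 - 9)) = 2 - (-23103 - 1*1251) = 2 - (-23103 - 1251) = 2 - 1*(-24354) = 2 + 24354 = 24356)
1/(S(71 - 1*140, 232) + J) = 1/((97/38 + (71 - 1*140)/232) + 24356) = 1/((97/38 + (71 - 140)*(1/232)) + 24356) = 1/((97/38 - 69*1/232) + 24356) = 1/((97/38 - 69/232) + 24356) = 1/(9941/4408 + 24356) = 1/(107371189/4408) = 4408/107371189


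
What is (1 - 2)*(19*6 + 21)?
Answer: -135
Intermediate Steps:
(1 - 2)*(19*6 + 21) = -(114 + 21) = -1*135 = -135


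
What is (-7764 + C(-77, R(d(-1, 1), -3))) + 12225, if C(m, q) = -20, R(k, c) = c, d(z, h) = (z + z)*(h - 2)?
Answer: 4441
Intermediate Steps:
d(z, h) = 2*z*(-2 + h) (d(z, h) = (2*z)*(-2 + h) = 2*z*(-2 + h))
(-7764 + C(-77, R(d(-1, 1), -3))) + 12225 = (-7764 - 20) + 12225 = -7784 + 12225 = 4441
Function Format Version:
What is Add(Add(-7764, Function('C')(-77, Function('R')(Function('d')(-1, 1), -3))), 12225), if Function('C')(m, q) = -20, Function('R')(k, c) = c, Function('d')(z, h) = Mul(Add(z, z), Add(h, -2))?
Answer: 4441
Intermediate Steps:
Function('d')(z, h) = Mul(2, z, Add(-2, h)) (Function('d')(z, h) = Mul(Mul(2, z), Add(-2, h)) = Mul(2, z, Add(-2, h)))
Add(Add(-7764, Function('C')(-77, Function('R')(Function('d')(-1, 1), -3))), 12225) = Add(Add(-7764, -20), 12225) = Add(-7784, 12225) = 4441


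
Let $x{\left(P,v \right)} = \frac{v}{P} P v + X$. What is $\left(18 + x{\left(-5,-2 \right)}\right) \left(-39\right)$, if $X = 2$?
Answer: $-936$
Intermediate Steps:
$x{\left(P,v \right)} = 2 + v^{2}$ ($x{\left(P,v \right)} = \frac{v}{P} P v + 2 = v v + 2 = v^{2} + 2 = 2 + v^{2}$)
$\left(18 + x{\left(-5,-2 \right)}\right) \left(-39\right) = \left(18 + \left(2 + \left(-2\right)^{2}\right)\right) \left(-39\right) = \left(18 + \left(2 + 4\right)\right) \left(-39\right) = \left(18 + 6\right) \left(-39\right) = 24 \left(-39\right) = -936$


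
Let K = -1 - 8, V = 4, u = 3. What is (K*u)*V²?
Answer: -432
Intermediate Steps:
K = -9
(K*u)*V² = -9*3*4² = -27*16 = -432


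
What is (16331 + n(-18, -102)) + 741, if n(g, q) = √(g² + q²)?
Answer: 17072 + 6*√298 ≈ 17176.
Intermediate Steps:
(16331 + n(-18, -102)) + 741 = (16331 + √((-18)² + (-102)²)) + 741 = (16331 + √(324 + 10404)) + 741 = (16331 + √10728) + 741 = (16331 + 6*√298) + 741 = 17072 + 6*√298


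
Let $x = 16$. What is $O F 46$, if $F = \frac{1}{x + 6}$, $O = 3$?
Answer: $\frac{69}{11} \approx 6.2727$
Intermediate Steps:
$F = \frac{1}{22}$ ($F = \frac{1}{16 + 6} = \frac{1}{22} \approx 0.045455$)
$O F 46 = 3 \cdot \frac{1}{22} \cdot 46 = \frac{3}{22} \cdot 46 = \frac{69}{11}$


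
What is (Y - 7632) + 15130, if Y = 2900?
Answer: 10398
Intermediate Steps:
(Y - 7632) + 15130 = (2900 - 7632) + 15130 = -4732 + 15130 = 10398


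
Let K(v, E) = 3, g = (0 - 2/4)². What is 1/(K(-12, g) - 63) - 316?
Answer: -18961/60 ≈ -316.02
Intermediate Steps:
g = ¼ (g = (0 - 2*¼)² = (0 - ½)² = (-½)² = ¼ ≈ 0.25000)
1/(K(-12, g) - 63) - 316 = 1/(3 - 63) - 316 = 1/(-60) - 316 = -1/60 - 316 = -18961/60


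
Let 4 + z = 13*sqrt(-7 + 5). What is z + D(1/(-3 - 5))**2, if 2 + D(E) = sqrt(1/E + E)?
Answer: -65/8 - I*sqrt(130) + 13*I*sqrt(2) ≈ -8.125 + 6.983*I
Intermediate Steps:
D(E) = -2 + sqrt(E + 1/E) (D(E) = -2 + sqrt(1/E + E) = -2 + sqrt(E + 1/E))
z = -4 + 13*I*sqrt(2) (z = -4 + 13*sqrt(-7 + 5) = -4 + 13*sqrt(-2) = -4 + 13*(I*sqrt(2)) = -4 + 13*I*sqrt(2) ≈ -4.0 + 18.385*I)
z + D(1/(-3 - 5))**2 = (-4 + 13*I*sqrt(2)) + (-2 + sqrt(1/(-3 - 5) + 1/(1/(-3 - 5))))**2 = (-4 + 13*I*sqrt(2)) + (-2 + sqrt(1/(-8) + 1/(1/(-8))))**2 = (-4 + 13*I*sqrt(2)) + (-2 + sqrt(-1/8 + 1/(-1/8)))**2 = (-4 + 13*I*sqrt(2)) + (-2 + sqrt(-1/8 - 8))**2 = (-4 + 13*I*sqrt(2)) + (-2 + sqrt(-65/8))**2 = (-4 + 13*I*sqrt(2)) + (-2 + I*sqrt(130)/4)**2 = -4 + (-2 + I*sqrt(130)/4)**2 + 13*I*sqrt(2)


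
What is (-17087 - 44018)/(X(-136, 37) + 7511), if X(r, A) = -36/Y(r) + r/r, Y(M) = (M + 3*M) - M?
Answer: -2077570/255411 ≈ -8.1342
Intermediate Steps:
Y(M) = 3*M (Y(M) = 4*M - M = 3*M)
X(r, A) = 1 - 12/r (X(r, A) = -36*1/(3*r) + r/r = -12/r + 1 = 1 - 12/r)
(-17087 - 44018)/(X(-136, 37) + 7511) = (-17087 - 44018)/((-12 - 136)/(-136) + 7511) = -61105/(-1/136*(-148) + 7511) = -61105/(37/34 + 7511) = -61105/255411/34 = -61105*34/255411 = -2077570/255411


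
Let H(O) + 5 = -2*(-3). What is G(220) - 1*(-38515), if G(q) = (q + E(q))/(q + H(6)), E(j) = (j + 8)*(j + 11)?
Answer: 8564703/221 ≈ 38754.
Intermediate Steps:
E(j) = (8 + j)*(11 + j)
H(O) = 1 (H(O) = -5 - 2*(-3) = -5 + 6 = 1)
G(q) = (88 + q² + 20*q)/(1 + q) (G(q) = (q + (88 + q² + 19*q))/(q + 1) = (88 + q² + 20*q)/(1 + q))
G(220) - 1*(-38515) = (88 + 220² + 20*220)/(1 + 220) - 1*(-38515) = (88 + 48400 + 4400)/221 + 38515 = (1/221)*52888 + 38515 = 52888/221 + 38515 = 8564703/221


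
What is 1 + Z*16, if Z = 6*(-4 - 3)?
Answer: -671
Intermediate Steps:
Z = -42 (Z = 6*(-7) = -42)
1 + Z*16 = 1 - 42*16 = 1 - 672 = -671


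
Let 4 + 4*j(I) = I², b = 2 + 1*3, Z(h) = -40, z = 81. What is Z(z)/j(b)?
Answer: -160/21 ≈ -7.6190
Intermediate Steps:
b = 5 (b = 2 + 3 = 5)
j(I) = -1 + I²/4
Z(z)/j(b) = -40/(-1 + (¼)*5²) = -40/(-1 + (¼)*25) = -40/(-1 + 25/4) = -40/21/4 = -40*4/21 = -160/21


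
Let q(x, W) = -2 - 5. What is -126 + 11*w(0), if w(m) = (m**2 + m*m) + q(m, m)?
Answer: -203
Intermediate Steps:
q(x, W) = -7
w(m) = -7 + 2*m**2 (w(m) = (m**2 + m*m) - 7 = (m**2 + m**2) - 7 = 2*m**2 - 7 = -7 + 2*m**2)
-126 + 11*w(0) = -126 + 11*(-7 + 2*0**2) = -126 + 11*(-7 + 2*0) = -126 + 11*(-7 + 0) = -126 + 11*(-7) = -126 - 77 = -203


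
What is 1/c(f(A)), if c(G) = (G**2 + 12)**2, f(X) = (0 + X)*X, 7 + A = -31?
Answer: 1/4347842181904 ≈ 2.3000e-13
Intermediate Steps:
A = -38 (A = -7 - 31 = -38)
f(X) = X**2 (f(X) = X*X = X**2)
c(G) = (12 + G**2)**2
1/c(f(A)) = 1/((12 + ((-38)**2)**2)**2) = 1/((12 + 1444**2)**2) = 1/((12 + 2085136)**2) = 1/(2085148**2) = 1/4347842181904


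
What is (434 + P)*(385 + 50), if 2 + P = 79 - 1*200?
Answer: 135285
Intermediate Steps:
P = -123 (P = -2 + (79 - 1*200) = -2 + (79 - 200) = -2 - 121 = -123)
(434 + P)*(385 + 50) = (434 - 123)*(385 + 50) = 311*435 = 135285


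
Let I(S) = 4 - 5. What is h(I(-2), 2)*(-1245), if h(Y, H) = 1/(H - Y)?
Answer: -415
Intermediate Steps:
I(S) = -1
h(I(-2), 2)*(-1245) = -1245/(2 - 1*(-1)) = -1245/(2 + 1) = -1245/3 = (⅓)*(-1245) = -415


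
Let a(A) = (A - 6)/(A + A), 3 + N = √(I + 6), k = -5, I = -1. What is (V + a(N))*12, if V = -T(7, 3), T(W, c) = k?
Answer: 93 + 9*√5 ≈ 113.12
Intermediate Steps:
T(W, c) = -5
V = 5 (V = -1*(-5) = 5)
N = -3 + √5 (N = -3 + √(-1 + 6) = -3 + √5 ≈ -0.76393)
a(A) = (-6 + A)/(2*A) (a(A) = (-6 + A)/((2*A)) = (-6 + A)*(1/(2*A)) = (-6 + A)/(2*A))
(V + a(N))*12 = (5 + (-6 + (-3 + √5))/(2*(-3 + √5)))*12 = (5 + (-9 + √5)/(2*(-3 + √5)))*12 = 60 + 6*(-9 + √5)/(-3 + √5)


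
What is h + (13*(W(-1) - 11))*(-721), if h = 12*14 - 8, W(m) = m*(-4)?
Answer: 65771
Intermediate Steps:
W(m) = -4*m
h = 160 (h = 168 - 8 = 160)
h + (13*(W(-1) - 11))*(-721) = 160 + (13*(-4*(-1) - 11))*(-721) = 160 + (13*(4 - 11))*(-721) = 160 + (13*(-7))*(-721) = 160 - 91*(-721) = 160 + 65611 = 65771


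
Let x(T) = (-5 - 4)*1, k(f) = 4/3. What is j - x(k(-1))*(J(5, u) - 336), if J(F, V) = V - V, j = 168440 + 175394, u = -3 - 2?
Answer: 340810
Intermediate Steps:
k(f) = 4/3 (k(f) = 4*(1/3) = 4/3)
u = -5
j = 343834
x(T) = -9 (x(T) = -9*1 = -9)
J(F, V) = 0
j - x(k(-1))*(J(5, u) - 336) = 343834 - (-9)*(0 - 336) = 343834 - (-9)*(-336) = 343834 - 1*3024 = 343834 - 3024 = 340810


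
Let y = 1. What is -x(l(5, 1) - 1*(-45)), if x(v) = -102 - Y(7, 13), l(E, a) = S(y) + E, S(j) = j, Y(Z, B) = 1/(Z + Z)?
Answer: 1429/14 ≈ 102.07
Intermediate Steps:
Y(Z, B) = 1/(2*Z)
l(E, a) = 1 + E
x(v) = -1429/14 (x(v) = -102 - 1/(2*7) = -102 - 1*1/14 = -102 - 1/14 = -1429/14)
-x(l(5, 1) - 1*(-45)) = -1*(-1429/14) = 1429/14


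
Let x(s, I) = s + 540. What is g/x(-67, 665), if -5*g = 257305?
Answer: -51461/473 ≈ -108.80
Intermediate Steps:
x(s, I) = 540 + s
g = -51461 (g = -1/5*257305 = -51461)
g/x(-67, 665) = -51461/(540 - 67) = -51461/473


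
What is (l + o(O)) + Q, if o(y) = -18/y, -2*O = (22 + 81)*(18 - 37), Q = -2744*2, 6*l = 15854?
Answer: -16707017/5871 ≈ -2845.7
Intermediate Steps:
l = 7927/3 (l = (⅙)*15854 = 7927/3 ≈ 2642.3)
Q = -5488
O = 1957/2 (O = -(22 + 81)*(18 - 37)/2 = -103*(-19)/2 = -½*(-1957) = 1957/2 ≈ 978.50)
(l + o(O)) + Q = (7927/3 - 18/1957/2) - 5488 = (7927/3 - 18*2/1957) - 5488 = (7927/3 - 36/1957) - 5488 = 15513031/5871 - 5488 = -16707017/5871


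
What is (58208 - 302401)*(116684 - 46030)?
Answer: -17253212222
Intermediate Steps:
(58208 - 302401)*(116684 - 46030) = -244193*70654 = -17253212222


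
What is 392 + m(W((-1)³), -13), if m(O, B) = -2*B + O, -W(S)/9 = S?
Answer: 427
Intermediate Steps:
W(S) = -9*S
m(O, B) = O - 2*B
392 + m(W((-1)³), -13) = 392 + (-9*(-1)³ - 2*(-13)) = 392 + (-9*(-1) + 26) = 392 + (9 + 26) = 392 + 35 = 427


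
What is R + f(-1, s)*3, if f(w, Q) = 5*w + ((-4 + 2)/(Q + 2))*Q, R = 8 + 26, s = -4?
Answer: 7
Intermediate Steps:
R = 34
f(w, Q) = 5*w - 2*Q/(2 + Q) (f(w, Q) = 5*w + (-2/(2 + Q))*Q = 5*w - 2*Q/(2 + Q))
R + f(-1, s)*3 = 34 + ((-2*(-4) + 10*(-1) + 5*(-4)*(-1))/(2 - 4))*3 = 34 + ((8 - 10 + 20)/(-2))*3 = 34 - 1/2*18*3 = 34 - 9*3 = 34 - 27 = 7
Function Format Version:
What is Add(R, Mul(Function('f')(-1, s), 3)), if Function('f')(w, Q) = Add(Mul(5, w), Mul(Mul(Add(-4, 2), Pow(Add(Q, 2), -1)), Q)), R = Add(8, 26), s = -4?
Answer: 7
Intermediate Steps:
R = 34
Function('f')(w, Q) = Add(Mul(5, w), Mul(-2, Q, Pow(Add(2, Q), -1))) (Function('f')(w, Q) = Add(Mul(5, w), Mul(Mul(-2, Pow(Add(2, Q), -1)), Q)) = Add(Mul(5, w), Mul(-2, Q, Pow(Add(2, Q), -1))))
Add(R, Mul(Function('f')(-1, s), 3)) = Add(34, Mul(Mul(Pow(Add(2, -4), -1), Add(Mul(-2, -4), Mul(10, -1), Mul(5, -4, -1))), 3)) = Add(34, Mul(Mul(Pow(-2, -1), Add(8, -10, 20)), 3)) = Add(34, Mul(Mul(Rational(-1, 2), 18), 3)) = Add(34, Mul(-9, 3)) = Add(34, -27) = 7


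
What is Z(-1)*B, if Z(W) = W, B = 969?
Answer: -969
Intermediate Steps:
Z(-1)*B = -1*969 = -969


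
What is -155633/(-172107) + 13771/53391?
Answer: 273833000/235614483 ≈ 1.1622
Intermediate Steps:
-155633/(-172107) + 13771/53391 = -155633*(-1/172107) + 13771*(1/53391) = 155633/172107 + 13771/53391 = 273833000/235614483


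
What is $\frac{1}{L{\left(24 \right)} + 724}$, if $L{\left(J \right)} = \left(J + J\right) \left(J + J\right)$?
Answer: $\frac{1}{3028} \approx 0.00033025$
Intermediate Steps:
$L{\left(J \right)} = 4 J^{2}$ ($L{\left(J \right)} = 2 J 2 J = 4 J^{2}$)
$\frac{1}{L{\left(24 \right)} + 724} = \frac{1}{4 \cdot 24^{2} + 724} = \frac{1}{4 \cdot 576 + 724} = \frac{1}{2304 + 724} = \frac{1}{3028}$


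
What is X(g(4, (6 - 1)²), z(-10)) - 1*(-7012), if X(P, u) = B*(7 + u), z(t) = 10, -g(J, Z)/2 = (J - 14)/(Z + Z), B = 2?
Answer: 7046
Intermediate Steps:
g(J, Z) = -(-14 + J)/Z (g(J, Z) = -2*(J - 14)/(Z + Z) = -2*(-14 + J)/(2*Z) = -2*(-14 + J)*1/(2*Z) = -(-14 + J)/Z)
X(P, u) = 14 + 2*u (X(P, u) = 2*(7 + u) = 14 + 2*u)
X(g(4, (6 - 1)²), z(-10)) - 1*(-7012) = (14 + 2*10) - 1*(-7012) = (14 + 20) + 7012 = 34 + 7012 = 7046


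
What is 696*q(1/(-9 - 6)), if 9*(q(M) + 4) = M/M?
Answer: -8120/3 ≈ -2706.7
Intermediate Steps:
q(M) = -35/9 (q(M) = -4 + (M/M)/9 = -4 + (⅑)*1 = -4 + ⅑ = -35/9)
696*q(1/(-9 - 6)) = 696*(-35/9) = -8120/3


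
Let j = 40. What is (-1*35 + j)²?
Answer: 25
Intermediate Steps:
(-1*35 + j)² = (-1*35 + 40)² = (-35 + 40)² = 5² = 25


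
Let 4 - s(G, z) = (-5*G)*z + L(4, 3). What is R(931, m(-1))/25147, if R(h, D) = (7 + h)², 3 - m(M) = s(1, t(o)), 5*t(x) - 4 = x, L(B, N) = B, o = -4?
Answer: 879844/25147 ≈ 34.988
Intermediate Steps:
t(x) = ⅘ + x/5
s(G, z) = 5*G*z (s(G, z) = 4 - ((-5*G)*z + 4) = 4 - (-5*G*z + 4) = 4 - (4 - 5*G*z) = 4 + (-4 + 5*G*z) = 5*G*z)
m(M) = 3 (m(M) = 3 - 5*(⅘ + (⅕)*(-4)) = 3 - 5*(⅘ - ⅘) = 3 - 5*0 = 3 - 1*0 = 3 + 0 = 3)
R(931, m(-1))/25147 = (7 + 931)²/25147 = 938²*(1/25147) = 879844*(1/25147) = 879844/25147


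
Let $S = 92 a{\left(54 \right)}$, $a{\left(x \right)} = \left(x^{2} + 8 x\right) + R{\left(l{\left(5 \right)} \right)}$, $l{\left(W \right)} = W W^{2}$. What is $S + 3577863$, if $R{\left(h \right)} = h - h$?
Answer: $3885879$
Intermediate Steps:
$l{\left(W \right)} = W^{3}$
$R{\left(h \right)} = 0$
$a{\left(x \right)} = x^{2} + 8 x$ ($a{\left(x \right)} = \left(x^{2} + 8 x\right) + 0 = x^{2} + 8 x$)
$S = 308016$ ($S = 92 \cdot 54 \left(8 + 54\right) = 92 \cdot 54 \cdot 62 = 92 \cdot 3348 = 308016$)
$S + 3577863 = 308016 + 3577863 = 3885879$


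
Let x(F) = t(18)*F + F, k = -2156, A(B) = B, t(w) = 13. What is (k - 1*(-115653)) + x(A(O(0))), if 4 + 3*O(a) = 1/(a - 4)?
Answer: 680863/6 ≈ 1.1348e+5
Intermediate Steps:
O(a) = -4/3 + 1/(3*(-4 + a)) (O(a) = -4/3 + 1/(3*(a - 4)) = -4/3 + 1/(3*(-4 + a)))
x(F) = 14*F (x(F) = 13*F + F = 14*F)
(k - 1*(-115653)) + x(A(O(0))) = (-2156 - 1*(-115653)) + 14*((17 - 4*0)/(3*(-4 + 0))) = (-2156 + 115653) + 14*((⅓)*(17 + 0)/(-4)) = 113497 + 14*((⅓)*(-¼)*17) = 113497 + 14*(-17/12) = 113497 - 119/6 = 680863/6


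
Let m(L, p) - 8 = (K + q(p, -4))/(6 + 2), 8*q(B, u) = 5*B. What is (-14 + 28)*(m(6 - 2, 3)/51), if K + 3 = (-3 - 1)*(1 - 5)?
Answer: 4417/1632 ≈ 2.7065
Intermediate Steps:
q(B, u) = 5*B/8 (q(B, u) = (5*B)/8 = 5*B/8)
K = 13 (K = -3 + (-3 - 1)*(1 - 5) = -3 - 4*(-4) = -3 + 16 = 13)
m(L, p) = 77/8 + 5*p/64 (m(L, p) = 8 + (13 + 5*p/8)/(6 + 2) = 8 + (13 + 5*p/8)/8 = 8 + (13 + 5*p/8)*(⅛) = 8 + (13/8 + 5*p/64) = 77/8 + 5*p/64)
(-14 + 28)*(m(6 - 2, 3)/51) = (-14 + 28)*((77/8 + (5/64)*3)/51) = 14*((77/8 + 15/64)*(1/51)) = 14*((631/64)*(1/51)) = 14*(631/3264) = 4417/1632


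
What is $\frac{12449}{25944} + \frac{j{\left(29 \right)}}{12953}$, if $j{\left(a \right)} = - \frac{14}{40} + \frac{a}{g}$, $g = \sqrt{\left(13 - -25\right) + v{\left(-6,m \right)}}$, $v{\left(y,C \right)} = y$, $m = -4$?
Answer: $\frac{806214083}{1680263160} + \frac{29 \sqrt{2}}{103624} \approx 0.48021$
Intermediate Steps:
$g = 4 \sqrt{2}$ ($g = \sqrt{\left(13 - -25\right) - 6} = \sqrt{\left(13 + 25\right) - 6} = \sqrt{38 - 6} = \sqrt{32} = 4 \sqrt{2} \approx 5.6569$)
$j{\left(a \right)} = - \frac{7}{20} + \frac{a \sqrt{2}}{8}$ ($j{\left(a \right)} = - \frac{14}{40} + \frac{a}{4 \sqrt{2}} = \left(-14\right) \frac{1}{40} + a \frac{\sqrt{2}}{8} = - \frac{7}{20} + \frac{a \sqrt{2}}{8}$)
$\frac{12449}{25944} + \frac{j{\left(29 \right)}}{12953} = \frac{12449}{25944} + \frac{- \frac{7}{20} + \frac{1}{8} \cdot 29 \sqrt{2}}{12953} = 12449 \cdot \frac{1}{25944} + \left(- \frac{7}{20} + \frac{29 \sqrt{2}}{8}\right) \frac{1}{12953} = \frac{12449}{25944} - \left(\frac{7}{259060} - \frac{29 \sqrt{2}}{103624}\right) = \frac{806214083}{1680263160} + \frac{29 \sqrt{2}}{103624}$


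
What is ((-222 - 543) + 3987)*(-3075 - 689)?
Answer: -12127608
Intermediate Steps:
((-222 - 543) + 3987)*(-3075 - 689) = (-765 + 3987)*(-3764) = 3222*(-3764) = -12127608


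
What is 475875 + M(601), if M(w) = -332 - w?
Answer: 474942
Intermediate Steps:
475875 + M(601) = 475875 + (-332 - 1*601) = 475875 + (-332 - 601) = 475875 - 933 = 474942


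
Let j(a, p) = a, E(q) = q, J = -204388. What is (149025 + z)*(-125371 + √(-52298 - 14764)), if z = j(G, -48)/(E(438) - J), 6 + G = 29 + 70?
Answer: -3826848819124653/204826 + 30524194743*I*√67062/204826 ≈ -1.8683e+10 + 3.8592e+7*I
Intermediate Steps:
G = 93 (G = -6 + (29 + 70) = -6 + 99 = 93)
z = 93/204826 (z = 93/(438 - 1*(-204388)) = 93/(438 + 204388) = 93/204826 ≈ 0.00045404)
(149025 + z)*(-125371 + √(-52298 - 14764)) = (149025 + 93/204826)*(-125371 + √(-52298 - 14764)) = 30524194743*(-125371 + √(-67062))/204826 = 30524194743*(-125371 + I*√67062)/204826 = -3826848819124653/204826 + 30524194743*I*√67062/204826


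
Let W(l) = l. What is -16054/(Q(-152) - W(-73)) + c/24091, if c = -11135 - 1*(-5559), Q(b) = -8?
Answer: -387119354/1565915 ≈ -247.22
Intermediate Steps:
c = -5576 (c = -11135 + 5559 = -5576)
-16054/(Q(-152) - W(-73)) + c/24091 = -16054/(-8 - 1*(-73)) - 5576/24091 = -16054/(-8 + 73) - 5576*1/24091 = -16054/65 - 5576/24091 = -387119354/1565915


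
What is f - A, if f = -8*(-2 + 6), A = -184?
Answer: 152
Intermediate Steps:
f = -32 (f = -8*4 = -32)
f - A = -32 - 1*(-184) = -32 + 184 = 152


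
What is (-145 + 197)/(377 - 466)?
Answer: -52/89 ≈ -0.58427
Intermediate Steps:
(-145 + 197)/(377 - 466) = 52/(-89) = 52*(-1/89) = -52/89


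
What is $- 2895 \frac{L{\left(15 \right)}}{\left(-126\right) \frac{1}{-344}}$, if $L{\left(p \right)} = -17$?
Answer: $\frac{2821660}{21} \approx 1.3436 \cdot 10^{5}$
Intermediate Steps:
$- 2895 \frac{L{\left(15 \right)}}{\left(-126\right) \frac{1}{-344}} = - 2895 \left(- \frac{17}{\left(-126\right) \frac{1}{-344}}\right) = - 2895 \left(- \frac{17}{\left(-126\right) \left(- \frac{1}{344}\right)}\right) = - 2895 \left(- \frac{17}{\frac{63}{172}}\right) = - 2895 \left(\left(-17\right) \frac{172}{63}\right) = \left(-2895\right) \left(- \frac{2924}{63}\right) = \frac{2821660}{21}$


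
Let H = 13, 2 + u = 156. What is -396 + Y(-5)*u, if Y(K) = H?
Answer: 1606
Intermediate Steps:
u = 154 (u = -2 + 156 = 154)
Y(K) = 13
-396 + Y(-5)*u = -396 + 13*154 = -396 + 2002 = 1606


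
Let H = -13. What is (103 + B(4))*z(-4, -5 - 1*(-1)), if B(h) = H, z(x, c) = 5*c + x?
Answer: -2160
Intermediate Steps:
z(x, c) = x + 5*c
B(h) = -13
(103 + B(4))*z(-4, -5 - 1*(-1)) = (103 - 13)*(-4 + 5*(-5 - 1*(-1))) = 90*(-4 + 5*(-5 + 1)) = 90*(-4 + 5*(-4)) = 90*(-4 - 20) = 90*(-24) = -2160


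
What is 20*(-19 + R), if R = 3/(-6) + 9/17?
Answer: -6450/17 ≈ -379.41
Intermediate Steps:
R = 1/34 (R = 3*(-⅙) + 9*(1/17) = -½ + 9/17 = 1/34 ≈ 0.029412)
20*(-19 + R) = 20*(-19 + 1/34) = 20*(-645/34) = -6450/17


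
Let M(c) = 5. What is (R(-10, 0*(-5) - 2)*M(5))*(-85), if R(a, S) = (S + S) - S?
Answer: 850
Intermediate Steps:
R(a, S) = S (R(a, S) = 2*S - S = S)
(R(-10, 0*(-5) - 2)*M(5))*(-85) = ((0*(-5) - 2)*5)*(-85) = ((0 - 2)*5)*(-85) = -2*5*(-85) = -10*(-85) = 850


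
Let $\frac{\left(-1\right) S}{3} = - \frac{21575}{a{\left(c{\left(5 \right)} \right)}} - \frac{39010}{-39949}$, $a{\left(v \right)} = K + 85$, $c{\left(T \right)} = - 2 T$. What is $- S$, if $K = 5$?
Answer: $- \frac{171677755}{239694} \approx -716.24$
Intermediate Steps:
$a{\left(v \right)} = 90$ ($a{\left(v \right)} = 5 + 85 = 90$)
$S = \frac{171677755}{239694}$ ($S = - 3 \left(- \frac{21575}{90} - \frac{39010}{-39949}\right) = - 3 \left(\left(-21575\right) \frac{1}{90} - - \frac{39010}{39949}\right) = - 3 \left(- \frac{4315}{18} + \frac{39010}{39949}\right) = \left(-3\right) \left(- \frac{171677755}{719082}\right) = \frac{171677755}{239694} \approx 716.24$)
$- S = \left(-1\right) \frac{171677755}{239694} = - \frac{171677755}{239694}$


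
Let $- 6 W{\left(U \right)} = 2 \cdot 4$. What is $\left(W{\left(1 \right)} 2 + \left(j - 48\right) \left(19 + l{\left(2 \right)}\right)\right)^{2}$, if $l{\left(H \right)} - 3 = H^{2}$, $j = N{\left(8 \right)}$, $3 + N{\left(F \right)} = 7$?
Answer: $\frac{11833600}{9} \approx 1.3148 \cdot 10^{6}$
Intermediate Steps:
$W{\left(U \right)} = - \frac{4}{3}$ ($W{\left(U \right)} = - \frac{2 \cdot 4}{6} = \left(- \frac{1}{6}\right) 8 = - \frac{4}{3}$)
$N{\left(F \right)} = 4$ ($N{\left(F \right)} = -3 + 7 = 4$)
$j = 4$
$l{\left(H \right)} = 3 + H^{2}$
$\left(W{\left(1 \right)} 2 + \left(j - 48\right) \left(19 + l{\left(2 \right)}\right)\right)^{2} = \left(\left(- \frac{4}{3}\right) 2 + \left(4 - 48\right) \left(19 + \left(3 + 2^{2}\right)\right)\right)^{2} = \left(- \frac{8}{3} - 44 \left(19 + \left(3 + 4\right)\right)\right)^{2} = \left(- \frac{8}{3} - 44 \left(19 + 7\right)\right)^{2} = \left(- \frac{8}{3} - 1144\right)^{2} = \left(- \frac{3440}{3}\right)^{2} = \frac{11833600}{9}$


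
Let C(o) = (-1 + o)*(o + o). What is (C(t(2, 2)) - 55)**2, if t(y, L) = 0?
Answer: 3025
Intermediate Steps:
C(o) = 2*o*(-1 + o) (C(o) = (-1 + o)*(2*o) = 2*o*(-1 + o))
(C(t(2, 2)) - 55)**2 = (2*0*(-1 + 0) - 55)**2 = (2*0*(-1) - 55)**2 = (0 - 55)**2 = (-55)**2 = 3025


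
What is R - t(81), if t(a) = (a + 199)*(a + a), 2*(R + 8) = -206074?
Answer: -148405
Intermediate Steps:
R = -103045 (R = -8 + (½)*(-206074) = -8 - 103037 = -103045)
t(a) = 2*a*(199 + a) (t(a) = (199 + a)*(2*a) = 2*a*(199 + a))
R - t(81) = -103045 - 2*81*(199 + 81) = -103045 - 2*81*280 = -103045 - 1*45360 = -103045 - 45360 = -148405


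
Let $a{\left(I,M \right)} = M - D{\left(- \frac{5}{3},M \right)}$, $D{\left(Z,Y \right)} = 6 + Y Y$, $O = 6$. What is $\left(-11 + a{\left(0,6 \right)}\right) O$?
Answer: $-282$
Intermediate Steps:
$D{\left(Z,Y \right)} = 6 + Y^{2}$
$a{\left(I,M \right)} = -6 + M - M^{2}$ ($a{\left(I,M \right)} = M - \left(6 + M^{2}\right) = -6 + M - M^{2}$)
$\left(-11 + a{\left(0,6 \right)}\right) O = \left(-11 - 36\right) 6 = \left(-47\right) 6 = -282$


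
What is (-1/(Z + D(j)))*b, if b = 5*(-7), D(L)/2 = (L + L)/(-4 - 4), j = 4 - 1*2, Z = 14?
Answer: 35/13 ≈ 2.6923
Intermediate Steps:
j = 2 (j = 4 - 2 = 2)
D(L) = -L/2 (D(L) = 2*((L + L)/(-4 - 4)) = 2*((2*L)/(-8)) = 2*((2*L)*(-⅛)) = 2*(-L/4) = -L/2)
b = -35
(-1/(Z + D(j)))*b = (-1/(14 - ½*2))*(-35) = (-1/(14 - 1))*(-35) = (-1/13)*(-35) = ((1/13)*(-1))*(-35) = -1/13*(-35) = 35/13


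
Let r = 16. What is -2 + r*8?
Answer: 126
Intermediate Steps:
-2 + r*8 = -2 + 16*8 = -2 + 128 = 126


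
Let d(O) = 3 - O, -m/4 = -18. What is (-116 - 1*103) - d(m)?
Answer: -150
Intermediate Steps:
m = 72 (m = -4*(-18) = 72)
(-116 - 1*103) - d(m) = (-116 - 1*103) - (3 - 1*72) = (-116 - 103) - (3 - 72) = -219 - 1*(-69) = -219 + 69 = -150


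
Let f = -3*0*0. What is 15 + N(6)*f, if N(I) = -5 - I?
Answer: 15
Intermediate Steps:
f = 0 (f = 0*0 = 0)
15 + N(6)*f = 15 + (-5 - 1*6)*0 = 15 + (-5 - 6)*0 = 15 - 11*0 = 15 + 0 = 15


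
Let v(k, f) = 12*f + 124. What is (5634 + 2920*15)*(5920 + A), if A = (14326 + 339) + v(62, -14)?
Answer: 1015423794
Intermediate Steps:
v(k, f) = 124 + 12*f
A = 14621 (A = (14326 + 339) + (124 + 12*(-14)) = 14665 + (124 - 168) = 14665 - 44 = 14621)
(5634 + 2920*15)*(5920 + A) = (5634 + 2920*15)*(5920 + 14621) = (5634 + 43800)*20541 = 49434*20541 = 1015423794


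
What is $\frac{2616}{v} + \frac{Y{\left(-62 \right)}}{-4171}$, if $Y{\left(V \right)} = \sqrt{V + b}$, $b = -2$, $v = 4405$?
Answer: $\frac{2616}{4405} - \frac{8 i}{4171} \approx 0.59387 - 0.001918 i$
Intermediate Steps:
$Y{\left(V \right)} = \sqrt{-2 + V}$ ($Y{\left(V \right)} = \sqrt{V - 2} = \sqrt{-2 + V}$)
$\frac{2616}{v} + \frac{Y{\left(-62 \right)}}{-4171} = \frac{2616}{4405} + \frac{\sqrt{-2 - 62}}{-4171} = 2616 \cdot \frac{1}{4405} + \sqrt{-64} \left(- \frac{1}{4171}\right) = \frac{2616}{4405} + 8 i \left(- \frac{1}{4171}\right) = \frac{2616}{4405} - \frac{8 i}{4171}$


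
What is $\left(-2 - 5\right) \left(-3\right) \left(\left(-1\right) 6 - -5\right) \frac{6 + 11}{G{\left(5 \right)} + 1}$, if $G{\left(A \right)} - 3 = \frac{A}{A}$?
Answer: $- \frac{357}{5} \approx -71.4$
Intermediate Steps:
$G{\left(A \right)} = 4$ ($G{\left(A \right)} = 3 + \frac{A}{A} = 3 + 1 = 4$)
$\left(-2 - 5\right) \left(-3\right) \left(\left(-1\right) 6 - -5\right) \frac{6 + 11}{G{\left(5 \right)} + 1} = \left(-2 - 5\right) \left(-3\right) \left(\left(-1\right) 6 - -5\right) \frac{6 + 11}{4 + 1} = \left(-7\right) \left(-3\right) \left(-6 + 5\right) \frac{17}{5} = 21 \left(-1\right) 17 \cdot \frac{1}{5} = \left(-21\right) \frac{17}{5} = - \frac{357}{5}$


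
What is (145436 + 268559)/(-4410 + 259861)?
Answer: 413995/255451 ≈ 1.6206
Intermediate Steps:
(145436 + 268559)/(-4410 + 259861) = 413995/255451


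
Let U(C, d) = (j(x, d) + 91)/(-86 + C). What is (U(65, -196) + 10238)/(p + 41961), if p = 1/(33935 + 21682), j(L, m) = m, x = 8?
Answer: 569684931/2333744938 ≈ 0.24411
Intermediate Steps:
U(C, d) = (91 + d)/(-86 + C) (U(C, d) = (d + 91)/(-86 + C) = (91 + d)/(-86 + C))
p = 1/55617 ≈ 1.7980e-5
(U(65, -196) + 10238)/(p + 41961) = ((91 - 196)/(-86 + 65) + 10238)/(1/55617 + 41961) = (-105/(-21) + 10238)/(2333744938/55617) = (-1/21*(-105) + 10238)*(55617/2333744938) = (5 + 10238)*(55617/2333744938) = 10243*(55617/2333744938) = 569684931/2333744938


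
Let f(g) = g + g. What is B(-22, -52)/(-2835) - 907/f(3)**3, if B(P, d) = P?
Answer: -95059/22680 ≈ -4.1913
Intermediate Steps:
f(g) = 2*g
B(-22, -52)/(-2835) - 907/f(3)**3 = -22/(-2835) - 907/((2*3)**3) = -22*(-1/2835) - 907/(6**3) = 22/2835 - 907/216 = -95059/22680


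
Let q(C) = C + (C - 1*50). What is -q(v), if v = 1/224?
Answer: 5599/112 ≈ 49.991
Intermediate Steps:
v = 1/224 ≈ 0.0044643
q(C) = -50 + 2*C (q(C) = C + (C - 50) = C + (-50 + C) = -50 + 2*C)
-q(v) = -(-50 + 2*(1/224)) = -(-50 + 1/112) = -1*(-5599/112) = 5599/112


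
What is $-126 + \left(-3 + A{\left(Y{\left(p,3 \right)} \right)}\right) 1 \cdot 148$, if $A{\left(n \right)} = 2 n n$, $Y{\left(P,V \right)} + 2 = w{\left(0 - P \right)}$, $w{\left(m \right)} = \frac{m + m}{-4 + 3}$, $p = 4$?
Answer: $10086$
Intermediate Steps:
$w{\left(m \right)} = - 2 m$ ($w{\left(m \right)} = \frac{2 m}{-1} = 2 m \left(-1\right) = - 2 m$)
$Y{\left(P,V \right)} = -2 + 2 P$ ($Y{\left(P,V \right)} = -2 - 2 \left(0 - P\right) = -2 - 2 \left(- P\right) = -2 + 2 P$)
$A{\left(n \right)} = 2 n^{2}$
$-126 + \left(-3 + A{\left(Y{\left(p,3 \right)} \right)}\right) 1 \cdot 148 = -126 + \left(-3 + 2 \left(-2 + 2 \cdot 4\right)^{2}\right) 1 \cdot 148 = -126 + \left(-3 + 2 \left(-2 + 8\right)^{2}\right) 1 \cdot 148 = -126 + \left(-3 + 2 \cdot 6^{2}\right) 1 \cdot 148 = -126 + \left(-3 + 2 \cdot 36\right) 1 \cdot 148 = -126 + \left(-3 + 72\right) 1 \cdot 148 = -126 + 69 \cdot 1 \cdot 148 = -126 + 69 \cdot 148 = -126 + 10212 = 10086$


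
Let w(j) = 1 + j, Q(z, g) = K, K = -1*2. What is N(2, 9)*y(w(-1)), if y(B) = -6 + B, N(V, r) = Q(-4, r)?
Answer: 12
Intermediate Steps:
K = -2
Q(z, g) = -2
N(V, r) = -2
N(2, 9)*y(w(-1)) = -2*(-6 + (1 - 1)) = -2*(-6 + 0) = -2*(-6) = 12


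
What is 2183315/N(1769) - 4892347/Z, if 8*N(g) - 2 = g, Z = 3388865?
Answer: 59183013953263/6001679915 ≈ 9861.1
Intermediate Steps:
N(g) = 1/4 + g/8
2183315/N(1769) - 4892347/Z = 2183315/(1/4 + (1/8)*1769) - 4892347/3388865 = 2183315/(1/4 + 1769/8) - 4892347*1/3388865 = 2183315/(1771/8) - 4892347/3388865 = 2183315*(8/1771) - 4892347/3388865 = 17466520/1771 - 4892347/3388865 = 59183013953263/6001679915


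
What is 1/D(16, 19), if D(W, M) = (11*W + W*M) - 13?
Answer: 1/467 ≈ 0.0021413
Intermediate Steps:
D(W, M) = -13 + 11*W + M*W (D(W, M) = (11*W + M*W) - 13 = -13 + 11*W + M*W)
1/D(16, 19) = 1/(-13 + 11*16 + 19*16) = 1/(-13 + 176 + 304) = 1/467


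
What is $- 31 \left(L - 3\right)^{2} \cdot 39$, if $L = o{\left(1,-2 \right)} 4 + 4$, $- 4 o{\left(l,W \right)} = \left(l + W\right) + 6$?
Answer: $-19344$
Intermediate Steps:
$o{\left(l,W \right)} = - \frac{3}{2} - \frac{W}{4} - \frac{l}{4}$ ($o{\left(l,W \right)} = - \frac{\left(l + W\right) + 6}{4} = - \frac{\left(W + l\right) + 6}{4} = - \frac{6 + W + l}{4} = - \frac{3}{2} - \frac{W}{4} - \frac{l}{4}$)
$L = -1$ ($L = \left(- \frac{3}{2} - - \frac{1}{2} - \frac{1}{4}\right) 4 + 4 = \left(- \frac{3}{2} + \frac{1}{2} - \frac{1}{4}\right) 4 + 4 = \left(- \frac{5}{4}\right) 4 + 4 = -5 + 4 = -1$)
$- 31 \left(L - 3\right)^{2} \cdot 39 = - 31 \left(-1 - 3\right)^{2} \cdot 39 = - 31 \left(-4\right)^{2} \cdot 39 = \left(-31\right) 16 \cdot 39 = \left(-496\right) 39 = -19344$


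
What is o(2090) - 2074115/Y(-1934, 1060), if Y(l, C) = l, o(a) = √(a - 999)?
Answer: 2074115/1934 + √1091 ≈ 1105.5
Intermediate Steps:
o(a) = √(-999 + a)
o(2090) - 2074115/Y(-1934, 1060) = √(-999 + 2090) - 2074115/(-1934) = √1091 - 2074115*(-1/1934) = √1091 + 2074115/1934 = 2074115/1934 + √1091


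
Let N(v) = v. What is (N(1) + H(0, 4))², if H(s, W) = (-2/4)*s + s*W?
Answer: 1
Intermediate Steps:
H(s, W) = -s/2 + W*s (H(s, W) = (-2*¼)*s + W*s = -s/2 + W*s)
(N(1) + H(0, 4))² = (1 + 0*(-½ + 4))² = (1 + 0*(7/2))² = (1 + 0)² = 1² = 1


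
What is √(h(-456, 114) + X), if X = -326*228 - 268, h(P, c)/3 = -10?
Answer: I*√74626 ≈ 273.18*I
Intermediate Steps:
h(P, c) = -30 (h(P, c) = 3*(-10) = -30)
X = -74596 (X = -74328 - 268 = -74596)
√(h(-456, 114) + X) = √(-30 - 74596) = √(-74626) = I*√74626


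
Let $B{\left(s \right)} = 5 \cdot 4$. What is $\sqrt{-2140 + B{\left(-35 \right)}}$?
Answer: $2 i \sqrt{530} \approx 46.043 i$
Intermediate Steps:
$B{\left(s \right)} = 20$
$\sqrt{-2140 + B{\left(-35 \right)}} = \sqrt{-2140 + 20} = \sqrt{-2120} = 2 i \sqrt{530}$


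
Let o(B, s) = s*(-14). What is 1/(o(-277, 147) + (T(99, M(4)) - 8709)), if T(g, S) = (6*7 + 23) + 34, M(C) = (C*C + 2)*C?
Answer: -1/10668 ≈ -9.3738e-5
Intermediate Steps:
M(C) = C*(2 + C²) (M(C) = (C² + 2)*C = (2 + C²)*C = C*(2 + C²))
T(g, S) = 99 (T(g, S) = (42 + 23) + 34 = 65 + 34 = 99)
o(B, s) = -14*s
1/(o(-277, 147) + (T(99, M(4)) - 8709)) = 1/(-14*147 + (99 - 8709)) = 1/(-2058 - 8610) = 1/(-10668) = -1/10668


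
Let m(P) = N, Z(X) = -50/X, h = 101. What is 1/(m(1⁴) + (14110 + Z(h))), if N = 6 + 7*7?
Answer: 101/1430615 ≈ 7.0599e-5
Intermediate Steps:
N = 55 (N = 6 + 49 = 55)
m(P) = 55
1/(m(1⁴) + (14110 + Z(h))) = 1/(55 + (14110 - 50/101)) = 1/(55 + 1425060/101) = 1/(1430615/101) = 101/1430615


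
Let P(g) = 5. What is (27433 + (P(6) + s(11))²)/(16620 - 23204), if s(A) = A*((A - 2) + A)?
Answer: -39029/3292 ≈ -11.856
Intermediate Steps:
s(A) = A*(-2 + 2*A) (s(A) = A*((-2 + A) + A) = A*(-2 + 2*A))
(27433 + (P(6) + s(11))²)/(16620 - 23204) = (27433 + (5 + 2*11*(-1 + 11))²)/(16620 - 23204) = (27433 + (5 + 2*11*10)²)/(-6584) = (27433 + (5 + 220)²)*(-1/6584) = (27433 + 225²)*(-1/6584) = (27433 + 50625)*(-1/6584) = 78058*(-1/6584) = -39029/3292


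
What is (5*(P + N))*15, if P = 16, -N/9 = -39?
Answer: 27525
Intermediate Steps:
N = 351 (N = -9*(-39) = 351)
(5*(P + N))*15 = (5*(16 + 351))*15 = (5*367)*15 = 1835*15 = 27525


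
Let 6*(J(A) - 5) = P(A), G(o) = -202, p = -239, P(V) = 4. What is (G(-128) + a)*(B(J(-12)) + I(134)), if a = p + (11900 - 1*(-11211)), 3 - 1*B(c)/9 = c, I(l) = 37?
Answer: 294710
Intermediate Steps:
J(A) = 17/3 (J(A) = 5 + (⅙)*4 = 5 + ⅔ = 17/3)
B(c) = 27 - 9*c
a = 22872 (a = -239 + (11900 - 1*(-11211)) = -239 + (11900 + 11211) = -239 + 23111 = 22872)
(G(-128) + a)*(B(J(-12)) + I(134)) = (-202 + 22872)*((27 - 9*17/3) + 37) = 22670*((27 - 51) + 37) = 22670*(-24 + 37) = 22670*13 = 294710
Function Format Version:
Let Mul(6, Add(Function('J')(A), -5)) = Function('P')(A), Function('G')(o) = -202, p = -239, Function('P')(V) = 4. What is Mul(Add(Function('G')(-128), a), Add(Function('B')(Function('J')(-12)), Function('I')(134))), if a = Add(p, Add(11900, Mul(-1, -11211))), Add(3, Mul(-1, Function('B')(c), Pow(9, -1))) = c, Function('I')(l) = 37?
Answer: 294710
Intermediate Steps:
Function('J')(A) = Rational(17, 3) (Function('J')(A) = Add(5, Mul(Rational(1, 6), 4)) = Add(5, Rational(2, 3)) = Rational(17, 3))
Function('B')(c) = Add(27, Mul(-9, c))
a = 22872 (a = Add(-239, Add(11900, Mul(-1, -11211))) = Add(-239, Add(11900, 11211)) = Add(-239, 23111) = 22872)
Mul(Add(Function('G')(-128), a), Add(Function('B')(Function('J')(-12)), Function('I')(134))) = Mul(Add(-202, 22872), Add(Add(27, Mul(-9, Rational(17, 3))), 37)) = Mul(22670, Add(Add(27, -51), 37)) = Mul(22670, Add(-24, 37)) = Mul(22670, 13) = 294710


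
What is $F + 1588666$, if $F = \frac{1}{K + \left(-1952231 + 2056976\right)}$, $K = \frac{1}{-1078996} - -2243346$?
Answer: $\frac{4025013669868017906}{2533580796635} \approx 1.5887 \cdot 10^{6}$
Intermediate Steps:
$K = \frac{2420561360615}{1078996}$ ($K = - \frac{1}{1078996} + 2243346 = \frac{2420561360615}{1078996} \approx 2.2433 \cdot 10^{6}$)
$F = \frac{1078996}{2533580796635}$ ($F = \frac{1}{\frac{2420561360615}{1078996} + \left(-1952231 + 2056976\right)} = \frac{1}{\frac{2420561360615}{1078996} + 104745} = \frac{1}{\frac{2533580796635}{1078996}} = \frac{1078996}{2533580796635} \approx 4.2588 \cdot 10^{-7}$)
$F + 1588666 = \frac{1078996}{2533580796635} + 1588666 = \frac{4025013669868017906}{2533580796635}$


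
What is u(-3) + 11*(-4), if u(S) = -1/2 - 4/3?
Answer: -275/6 ≈ -45.833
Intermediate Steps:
u(S) = -11/6 (u(S) = -1*½ - 4*⅓ = -½ - 4/3 = -11/6)
u(-3) + 11*(-4) = -11/6 + 11*(-4) = -11/6 - 44 = -275/6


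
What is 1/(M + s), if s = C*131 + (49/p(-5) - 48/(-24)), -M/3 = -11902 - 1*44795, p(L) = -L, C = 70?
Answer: 5/896364 ≈ 5.5781e-6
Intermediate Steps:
M = 170091 (M = -3*(-11902 - 1*44795) = -3*(-11902 - 44795) = -3*(-56697) = 170091)
s = 45909/5 (s = 70*131 + (49/((-1*(-5))) - 48/(-24)) = 9170 + (49/5 - 48*(-1/24)) = 9170 + (49*(⅕) + 2) = 9170 + (49/5 + 2) = 9170 + 59/5 = 45909/5 ≈ 9181.8)
1/(M + s) = 1/(170091 + 45909/5) = 1/(896364/5) = 5/896364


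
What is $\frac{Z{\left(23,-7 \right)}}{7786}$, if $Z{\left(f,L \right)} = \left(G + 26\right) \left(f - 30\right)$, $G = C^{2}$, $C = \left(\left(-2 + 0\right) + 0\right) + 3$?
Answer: $- \frac{189}{7786} \approx -0.024274$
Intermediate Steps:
$C = 1$ ($C = \left(-2 + 0\right) + 3 = -2 + 3 = 1$)
$G = 1$ ($G = 1^{2} = 1$)
$Z{\left(f,L \right)} = -810 + 27 f$ ($Z{\left(f,L \right)} = \left(1 + 26\right) \left(f - 30\right) = 27 \left(-30 + f\right) = -810 + 27 f$)
$\frac{Z{\left(23,-7 \right)}}{7786} = \frac{-810 + 27 \cdot 23}{7786} = \left(-810 + 621\right) \frac{1}{7786} = \left(-189\right) \frac{1}{7786} = - \frac{189}{7786}$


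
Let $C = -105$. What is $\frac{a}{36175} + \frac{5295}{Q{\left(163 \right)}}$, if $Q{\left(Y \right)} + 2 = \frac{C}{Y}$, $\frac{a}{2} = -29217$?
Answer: $- \frac{31247284929}{15591425} \approx -2004.1$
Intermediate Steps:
$a = -58434$ ($a = 2 \left(-29217\right) = -58434$)
$Q{\left(Y \right)} = -2 - \frac{105}{Y}$
$\frac{a}{36175} + \frac{5295}{Q{\left(163 \right)}} = - \frac{58434}{36175} + \frac{5295}{-2 - \frac{105}{163}} = - \frac{58434}{36175} + \frac{5295}{- \frac{431}{163}} = - \frac{58434}{36175} + 5295 \left(- \frac{163}{431}\right) = - \frac{58434}{36175} - \frac{863085}{431} = - \frac{31247284929}{15591425}$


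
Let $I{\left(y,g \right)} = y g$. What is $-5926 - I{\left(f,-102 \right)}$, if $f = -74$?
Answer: $-13474$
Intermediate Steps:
$I{\left(y,g \right)} = g y$
$-5926 - I{\left(f,-102 \right)} = -5926 - \left(-102\right) \left(-74\right) = -5926 - 7548 = -13474$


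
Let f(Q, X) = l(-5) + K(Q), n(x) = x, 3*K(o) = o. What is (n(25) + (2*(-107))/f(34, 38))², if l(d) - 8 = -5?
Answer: 187489/1849 ≈ 101.40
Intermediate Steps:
K(o) = o/3
l(d) = 3 (l(d) = 8 - 5 = 3)
f(Q, X) = 3 + Q/3
(n(25) + (2*(-107))/f(34, 38))² = (25 + (2*(-107))/(3 + (⅓)*34))² = (25 - 214/(3 + 34/3))² = (25 - 214/43/3)² = (25 - 214*3/43)² = (25 - 642/43)² = (433/43)² = 187489/1849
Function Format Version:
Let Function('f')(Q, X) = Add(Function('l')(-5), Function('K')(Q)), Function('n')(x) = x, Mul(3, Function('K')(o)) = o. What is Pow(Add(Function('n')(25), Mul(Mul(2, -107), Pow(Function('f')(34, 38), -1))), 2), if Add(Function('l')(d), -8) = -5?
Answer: Rational(187489, 1849) ≈ 101.40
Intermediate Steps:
Function('K')(o) = Mul(Rational(1, 3), o)
Function('l')(d) = 3 (Function('l')(d) = Add(8, -5) = 3)
Function('f')(Q, X) = Add(3, Mul(Rational(1, 3), Q))
Pow(Add(Function('n')(25), Mul(Mul(2, -107), Pow(Function('f')(34, 38), -1))), 2) = Pow(Add(25, Mul(Mul(2, -107), Pow(Add(3, Mul(Rational(1, 3), 34)), -1))), 2) = Pow(Add(25, Mul(-214, Pow(Add(3, Rational(34, 3)), -1))), 2) = Pow(Add(25, Mul(-214, Pow(Rational(43, 3), -1))), 2) = Pow(Add(25, Mul(-214, Rational(3, 43))), 2) = Pow(Add(25, Rational(-642, 43)), 2) = Pow(Rational(433, 43), 2) = Rational(187489, 1849)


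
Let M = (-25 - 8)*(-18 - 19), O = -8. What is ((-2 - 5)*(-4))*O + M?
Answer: 997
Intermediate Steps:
M = 1221 (M = -33*(-37) = 1221)
((-2 - 5)*(-4))*O + M = ((-2 - 5)*(-4))*(-8) + 1221 = -7*(-4)*(-8) + 1221 = 28*(-8) + 1221 = -224 + 1221 = 997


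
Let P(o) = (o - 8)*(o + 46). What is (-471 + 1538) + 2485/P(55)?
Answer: 5067534/4747 ≈ 1067.5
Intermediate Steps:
P(o) = (-8 + o)*(46 + o)
(-471 + 1538) + 2485/P(55) = (-471 + 1538) + 2485/(-368 + 55² + 38*55) = 1067 + 2485/(-368 + 3025 + 2090) = 1067 + 2485/4747 = 5067534/4747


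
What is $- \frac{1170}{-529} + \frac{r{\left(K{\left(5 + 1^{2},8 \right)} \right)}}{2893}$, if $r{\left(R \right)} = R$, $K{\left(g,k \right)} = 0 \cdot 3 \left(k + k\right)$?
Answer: $\frac{1170}{529} \approx 2.2117$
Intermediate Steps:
$K{\left(g,k \right)} = 0$ ($K{\left(g,k \right)} = 0 \cdot 3 \cdot 2 k = 0 \cdot 6 k = 0$)
$- \frac{1170}{-529} + \frac{r{\left(K{\left(5 + 1^{2},8 \right)} \right)}}{2893} = - \frac{1170}{-529} + \frac{0}{2893} = \left(-1170\right) \left(- \frac{1}{529}\right) + 0 \cdot \frac{1}{2893} = \frac{1170}{529} + 0 = \frac{1170}{529}$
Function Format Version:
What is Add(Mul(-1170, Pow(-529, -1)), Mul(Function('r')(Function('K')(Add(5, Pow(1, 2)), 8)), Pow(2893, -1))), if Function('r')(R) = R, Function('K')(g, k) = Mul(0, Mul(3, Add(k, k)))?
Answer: Rational(1170, 529) ≈ 2.2117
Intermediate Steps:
Function('K')(g, k) = 0 (Function('K')(g, k) = Mul(0, Mul(3, Mul(2, k))) = Mul(0, Mul(6, k)) = 0)
Add(Mul(-1170, Pow(-529, -1)), Mul(Function('r')(Function('K')(Add(5, Pow(1, 2)), 8)), Pow(2893, -1))) = Add(Mul(-1170, Pow(-529, -1)), Mul(0, Pow(2893, -1))) = Add(Mul(-1170, Rational(-1, 529)), Mul(0, Rational(1, 2893))) = Add(Rational(1170, 529), 0) = Rational(1170, 529)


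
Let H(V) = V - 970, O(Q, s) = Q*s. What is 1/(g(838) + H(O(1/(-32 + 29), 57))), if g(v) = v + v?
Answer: 1/687 ≈ 0.0014556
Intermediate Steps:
H(V) = -970 + V
g(v) = 2*v
1/(g(838) + H(O(1/(-32 + 29), 57))) = 1/(2*838 + (-970 + 57/(-32 + 29))) = 1/(1676 + (-970 + 57/(-3))) = 1/(1676 + (-970 - ⅓*57)) = 1/(1676 + (-970 - 19)) = 1/(1676 - 989) = 1/687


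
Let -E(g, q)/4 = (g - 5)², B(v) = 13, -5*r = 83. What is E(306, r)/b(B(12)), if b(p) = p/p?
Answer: -362404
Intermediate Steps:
r = -83/5 (r = -⅕*83 = -83/5 ≈ -16.600)
E(g, q) = -4*(-5 + g)² (E(g, q) = -4*(g - 5)² = -4*(-5 + g)²)
b(p) = 1
E(306, r)/b(B(12)) = -4*(-5 + 306)²/1 = -4*301²*1 = -4*90601*1 = -362404*1 = -362404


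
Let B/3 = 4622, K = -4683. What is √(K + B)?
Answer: √9183 ≈ 95.828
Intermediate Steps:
B = 13866 (B = 3*4622 = 13866)
√(K + B) = √(-4683 + 13866) = √9183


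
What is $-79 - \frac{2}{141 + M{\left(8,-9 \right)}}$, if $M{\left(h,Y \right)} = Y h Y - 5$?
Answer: $- \frac{30969}{392} \approx -79.003$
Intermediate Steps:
$M{\left(h,Y \right)} = -5 + h Y^{2}$ ($M{\left(h,Y \right)} = h Y^{2} - 5 = -5 + h Y^{2}$)
$-79 - \frac{2}{141 + M{\left(8,-9 \right)}} = -79 - \frac{2}{141 - \left(5 - 8 \left(-9\right)^{2}\right)} = -79 - \frac{2}{141 + \left(-5 + 8 \cdot 81\right)} = -79 - \frac{2}{141 + \left(-5 + 648\right)} = -79 - \frac{2}{141 + 643} = -79 - \frac{2}{784} = -79 - \frac{1}{392} = - \frac{30969}{392}$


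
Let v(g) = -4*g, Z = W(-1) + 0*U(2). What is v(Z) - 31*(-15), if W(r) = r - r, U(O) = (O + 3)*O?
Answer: 465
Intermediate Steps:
U(O) = O*(3 + O) (U(O) = (3 + O)*O = O*(3 + O))
W(r) = 0
Z = 0 (Z = 0 + 0*(2*(3 + 2)) = 0 + 0*(2*5) = 0 + 0*10 = 0 + 0 = 0)
v(Z) - 31*(-15) = -4*0 - 31*(-15) = 0 + 465 = 465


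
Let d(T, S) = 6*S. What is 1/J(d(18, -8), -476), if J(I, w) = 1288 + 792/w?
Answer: 119/153074 ≈ 0.00077740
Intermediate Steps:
1/J(d(18, -8), -476) = 1/(1288 + 792/(-476)) = 1/(1288 + 792*(-1/476)) = 1/(1288 - 198/119) = 1/(153074/119) = 119/153074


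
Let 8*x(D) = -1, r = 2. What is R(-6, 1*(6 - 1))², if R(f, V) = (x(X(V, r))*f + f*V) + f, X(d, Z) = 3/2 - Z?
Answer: 19881/16 ≈ 1242.6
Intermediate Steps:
X(d, Z) = 3/2 - Z (X(d, Z) = 3*(½) - Z = 3/2 - Z)
x(D) = -⅛ (x(D) = (⅛)*(-1) = -⅛)
R(f, V) = 7*f/8 + V*f (R(f, V) = (-f/8 + f*V) + f = (-f/8 + V*f) + f = 7*f/8 + V*f)
R(-6, 1*(6 - 1))² = ((⅛)*(-6)*(7 + 8*(1*(6 - 1))))² = ((⅛)*(-6)*(7 + 8*(1*5)))² = ((⅛)*(-6)*(7 + 8*5))² = ((⅛)*(-6)*(7 + 40))² = ((⅛)*(-6)*47)² = (-141/4)² = 19881/16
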